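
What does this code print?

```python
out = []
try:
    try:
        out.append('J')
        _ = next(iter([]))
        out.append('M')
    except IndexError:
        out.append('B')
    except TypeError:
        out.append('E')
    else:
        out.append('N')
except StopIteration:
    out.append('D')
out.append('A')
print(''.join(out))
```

Execution trace: 'J' (try body) → 'D' (outer except StopIteration) → 'A' (after the try/except). Output: JDA

Answer: JDA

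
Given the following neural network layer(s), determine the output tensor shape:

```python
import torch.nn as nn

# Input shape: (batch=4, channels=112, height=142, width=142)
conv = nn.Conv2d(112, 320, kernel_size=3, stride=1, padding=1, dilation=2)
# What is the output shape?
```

Input: (4, 112, 142, 142) -> Output: (4, 320, 140, 140)

Answer: (4, 320, 140, 140)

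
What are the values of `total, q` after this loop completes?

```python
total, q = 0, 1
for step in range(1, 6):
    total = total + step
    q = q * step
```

Sum and factorial of 1 to 5
`total, q` takes the values: (0, 1) → (1, 1) → (3, 1) → (3, 2) → (6, 2) → (6, 6) → (10, 6) → (10, 24) → (15, 24) → (15, 120)

Answer: 15, 120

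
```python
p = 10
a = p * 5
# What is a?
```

Trace:
`p = 10` → p = 10
`a = p * 5` → a = 50
So a = 50

Answer: 50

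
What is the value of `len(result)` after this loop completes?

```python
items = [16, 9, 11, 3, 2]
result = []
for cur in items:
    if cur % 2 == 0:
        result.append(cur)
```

Count even numbers in [16, 9, 11, 3, 2]
`result` takes the values: [] → [16] → [16, 2]
So `len(result)` = 2

Answer: 2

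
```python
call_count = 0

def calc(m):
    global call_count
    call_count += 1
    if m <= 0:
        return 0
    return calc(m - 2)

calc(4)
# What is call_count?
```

Linear recursion stepping by 2: 3 calls from m=4 down to ≤0.

Answer: 3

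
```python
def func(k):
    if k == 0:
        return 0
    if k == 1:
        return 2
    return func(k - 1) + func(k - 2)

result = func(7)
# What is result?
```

Build up from base cases: func(0)=0, func(1)=2, func(2)=2, func(3)=4, func(4)=6, func(5)=10, func(6)=16, ..., func(7)=26

Answer: 26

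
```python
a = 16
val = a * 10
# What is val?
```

Trace:
`a = 16` → a = 16
`val = a * 10` → val = 160
So val = 160

Answer: 160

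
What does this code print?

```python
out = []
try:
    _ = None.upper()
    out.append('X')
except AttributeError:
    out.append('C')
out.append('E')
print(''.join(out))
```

Execution trace: 'C' (except AttributeError) → 'E' (after the try/except). Output: CE

Answer: CE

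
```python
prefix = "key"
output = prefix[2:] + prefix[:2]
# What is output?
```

Trace:
`prefix = "key"` → prefix = 'key'
`output = prefix[2:] + prefix[:2]` → output = 'yke'
So output = 'yke'

Answer: 'yke'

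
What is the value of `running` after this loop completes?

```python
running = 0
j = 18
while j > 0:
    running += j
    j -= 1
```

Sum 18 down to 1
`running` takes the values: 0 → 18 → 35 → 51 → 66 → 80 → 93 → 105 → 116 → 126 → 135 → 143 → 150 → 156 → 161 → 165 → 168 → 170 → 171

Answer: 171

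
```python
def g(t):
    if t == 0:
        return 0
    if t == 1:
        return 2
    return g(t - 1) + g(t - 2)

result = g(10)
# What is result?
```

Build up from base cases: g(0)=0, g(1)=2, g(2)=2, g(3)=4, g(4)=6, g(5)=10, g(6)=16, ..., g(10)=110

Answer: 110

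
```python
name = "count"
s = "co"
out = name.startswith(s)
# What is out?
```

Trace:
`name = "count"` → name = 'count'
`s = "co"` → s = 'co'
`out = name.startswith(s)` → out = True
So out = True

Answer: True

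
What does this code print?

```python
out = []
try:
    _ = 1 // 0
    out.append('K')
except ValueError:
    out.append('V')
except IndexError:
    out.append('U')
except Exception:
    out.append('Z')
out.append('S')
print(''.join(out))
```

Execution trace: 'Z' (except Exception) → 'S' (after the try/except). Output: ZS

Answer: ZS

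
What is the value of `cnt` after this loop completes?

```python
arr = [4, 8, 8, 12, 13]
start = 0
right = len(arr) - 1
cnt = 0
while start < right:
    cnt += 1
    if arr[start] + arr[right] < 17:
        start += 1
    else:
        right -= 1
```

Steps to find pair summing to 17
`cnt` takes the values: 0 → 1 → 2 → 3 → 4

Answer: 4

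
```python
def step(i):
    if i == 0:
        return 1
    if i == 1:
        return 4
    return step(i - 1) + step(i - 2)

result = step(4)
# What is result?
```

Build up from base cases: step(0)=1, step(1)=4, step(2)=5, step(3)=9, step(4)=14

Answer: 14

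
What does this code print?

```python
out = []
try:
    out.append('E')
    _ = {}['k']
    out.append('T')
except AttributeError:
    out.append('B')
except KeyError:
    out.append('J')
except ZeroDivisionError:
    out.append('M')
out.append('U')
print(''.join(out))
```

Execution trace: 'E' (try body) → 'J' (except KeyError) → 'U' (after the try/except). Output: EJU

Answer: EJU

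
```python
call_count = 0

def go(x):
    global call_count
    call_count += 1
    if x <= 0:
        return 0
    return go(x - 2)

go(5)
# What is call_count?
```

Linear recursion stepping by 2: 4 calls from x=5 down to ≤0.

Answer: 4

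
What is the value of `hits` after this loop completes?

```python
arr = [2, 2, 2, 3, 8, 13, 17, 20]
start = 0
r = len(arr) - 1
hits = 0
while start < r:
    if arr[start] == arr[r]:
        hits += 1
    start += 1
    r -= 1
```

Count matching pairs from ends
`hits` takes the values: 0

Answer: 0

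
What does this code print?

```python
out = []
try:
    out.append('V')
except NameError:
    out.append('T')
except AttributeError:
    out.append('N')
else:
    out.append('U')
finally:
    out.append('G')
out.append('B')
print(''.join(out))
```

Execution trace: 'V' (try body, no exception) → 'U' (else) → 'G' (finally) → 'B' (after the try/except). Output: VUGB

Answer: VUGB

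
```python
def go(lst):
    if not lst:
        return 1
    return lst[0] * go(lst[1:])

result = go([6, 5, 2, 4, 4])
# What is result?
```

Product over [6, 5, 2, 4, 4] = 6 * 5 * 2 * 4 * 4 = 960

Answer: 960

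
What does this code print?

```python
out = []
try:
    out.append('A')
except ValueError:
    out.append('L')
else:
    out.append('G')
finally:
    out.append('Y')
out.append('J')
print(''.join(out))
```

Execution trace: 'A' (try body, no exception) → 'G' (else) → 'Y' (finally) → 'J' (after the try/except). Output: AGYJ

Answer: AGYJ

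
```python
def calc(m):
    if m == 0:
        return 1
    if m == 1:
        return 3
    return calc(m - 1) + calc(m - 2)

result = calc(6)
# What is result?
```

Build up from base cases: calc(0)=1, calc(1)=3, calc(2)=4, calc(3)=7, calc(4)=11, calc(5)=18, calc(6)=29

Answer: 29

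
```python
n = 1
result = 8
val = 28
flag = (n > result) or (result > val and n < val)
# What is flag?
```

Trace:
`n = 1` → n = 1
`result = 8` → result = 8
`val = 28` → val = 28
`flag = (n > result) or (result > val and n < val)` → flag = False
So flag = False

Answer: False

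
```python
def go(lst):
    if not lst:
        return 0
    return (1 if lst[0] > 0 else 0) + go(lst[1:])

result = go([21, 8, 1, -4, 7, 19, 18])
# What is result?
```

Count of positive elements in [21, 8, 1, -4, 7, 19, 18] = 6

Answer: 6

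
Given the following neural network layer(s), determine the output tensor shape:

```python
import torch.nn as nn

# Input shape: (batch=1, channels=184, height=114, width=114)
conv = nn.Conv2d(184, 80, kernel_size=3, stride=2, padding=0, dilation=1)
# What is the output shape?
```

Input: (1, 184, 114, 114) -> Output: (1, 80, 56, 56)

Answer: (1, 80, 56, 56)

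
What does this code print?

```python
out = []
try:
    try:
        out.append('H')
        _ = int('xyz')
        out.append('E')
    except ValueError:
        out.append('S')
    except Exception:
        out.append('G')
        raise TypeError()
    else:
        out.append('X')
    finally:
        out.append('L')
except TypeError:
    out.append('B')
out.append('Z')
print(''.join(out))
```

Execution trace: 'H' (inner try body) → 'S' (inner except ValueError) → 'L' (inner finally) → 'Z' (after the try/except). Output: HSLZ

Answer: HSLZ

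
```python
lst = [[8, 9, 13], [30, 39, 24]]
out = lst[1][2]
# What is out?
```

Trace:
`lst = [[8, 9, 13], [30, 39, 24]]` → lst = [[8, 9, 13], [30, 39, 24]]
`out = lst[1][2]` → out = 24
So out = 24

Answer: 24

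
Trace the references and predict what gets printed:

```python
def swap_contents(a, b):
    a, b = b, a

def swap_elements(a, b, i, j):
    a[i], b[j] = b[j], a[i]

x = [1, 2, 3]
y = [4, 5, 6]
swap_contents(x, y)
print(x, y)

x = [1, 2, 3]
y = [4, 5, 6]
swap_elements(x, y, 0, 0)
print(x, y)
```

Key concept: parameter rebinding vs mutation.
Step by step:
`x = [1, 2, 3]` → x = [1, 2, 3]
`y = [4, 5, 6]` → y = [4, 5, 6]
`swap_contents(x, y)` → no visible change to tracked variables
`print(x, y)` → prints [1, 2, 3] [4, 5, 6]
`x = [1, 2, 3]` → x = [1, 2, 3]
`y = [4, 5, 6]` → y = [4, 5, 6]
`swap_elements(x, y, 0, 0)` → x = [4, 2, 3]; y = [1, 5, 6]
`print(x, y)` → prints [4, 2, 3] [1, 5, 6]

Answer:
[1, 2, 3] [4, 5, 6]
[4, 2, 3] [1, 5, 6]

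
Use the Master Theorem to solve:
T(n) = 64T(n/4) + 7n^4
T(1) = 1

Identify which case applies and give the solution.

a=64, b=4, f(n)=7n^4. log_4(64) = 3. Since c=4 > 3 and the regularity condition holds (64(n/4)^4 = (64/4^4)n^4 with 64/4^4 < 1), Case 3 applies: T(n) = Θ(f(n)) = O(n^4).

Answer: O(n^4) - Case 3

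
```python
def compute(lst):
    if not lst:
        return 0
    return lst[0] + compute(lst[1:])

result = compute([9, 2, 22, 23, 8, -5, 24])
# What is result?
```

9 + 2 + 22 + 23 + 8 + (-5) + 24 + 0 = 83

Answer: 83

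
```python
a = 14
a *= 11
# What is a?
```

Trace:
`a = 14` → a = 14
`a *= 11` → a = 154
So a = 154

Answer: 154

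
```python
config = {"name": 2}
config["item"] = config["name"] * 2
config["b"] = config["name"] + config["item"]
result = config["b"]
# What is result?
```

Trace:
`config = {"name": 2}` → config = {'name': 2}
`config["item"] = config["name"] * 2` → config = {'name': 2, 'item': 4}
`config["b"] = config["name"] + config["item"]` → config = {'name': 2, 'item': 4, 'b': 6}
`result = config["b"]` → result = 6
So result = 6

Answer: 6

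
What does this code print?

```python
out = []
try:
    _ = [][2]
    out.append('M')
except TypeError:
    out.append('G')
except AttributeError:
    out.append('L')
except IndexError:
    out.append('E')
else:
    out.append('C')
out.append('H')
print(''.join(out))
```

Execution trace: 'E' (except IndexError) → 'H' (after the try/except). Output: EH

Answer: EH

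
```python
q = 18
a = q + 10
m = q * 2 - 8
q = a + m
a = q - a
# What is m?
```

Trace:
`q = 18` → q = 18
`a = q + 10` → a = 28
`m = q * 2 - 8` → m = 28
`q = a + m` → q = 56
`a = q - a` → a = 28
So m = 28

Answer: 28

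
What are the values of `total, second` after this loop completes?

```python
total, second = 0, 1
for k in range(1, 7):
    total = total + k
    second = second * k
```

Sum and factorial of 1 to 6
`total, second` takes the values: (0, 1) → (1, 1) → (3, 1) → (3, 2) → (6, 2) → (6, 6) → (10, 6) → (10, 24) → (15, 24) → (15, 120) → (21, 120) → (21, 720)

Answer: 21, 720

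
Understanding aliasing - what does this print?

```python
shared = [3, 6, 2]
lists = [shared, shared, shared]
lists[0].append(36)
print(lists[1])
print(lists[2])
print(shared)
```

Key concept: list of same reference.
Step by step:
`shared = [3, 6, 2]` → shared = [3, 6, 2]
`lists = [shared, shared, shared]` → lists = [[3, 6, 2], [3, 6, 2], [3, 6, 2]]
`lists[0].append(36)` → shared = [3, 6, 2, 36]; lists = [[3, 6, 2, 36], [3, 6, 2, 36], [3, 6, 2, 36]]
`print(lists[1])` → prints [3, 6, 2, 36]
`print(lists[2])` → prints [3, 6, 2, 36]
`print(shared)` → prints [3, 6, 2, 36]

Answer:
[3, 6, 2, 36]
[3, 6, 2, 36]
[3, 6, 2, 36]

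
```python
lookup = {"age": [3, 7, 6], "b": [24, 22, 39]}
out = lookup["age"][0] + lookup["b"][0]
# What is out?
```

Trace:
`lookup = {"age": [3, 7, 6], "b": [24, 22, 39]}` → lookup = {'age': [3, 7, 6], 'b': [24, 22, 39]}
`out = lookup["age"][0] + lookup["b"][0]` → out = 27
So out = 27

Answer: 27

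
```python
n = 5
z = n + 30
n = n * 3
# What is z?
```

Trace:
`n = 5` → n = 5
`z = n + 30` → z = 35
`n = n * 3` → n = 15
So z = 35

Answer: 35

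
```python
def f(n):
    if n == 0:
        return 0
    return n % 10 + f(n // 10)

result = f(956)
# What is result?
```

Sum of digits of 956: 6 + 5 + 9 = 20

Answer: 20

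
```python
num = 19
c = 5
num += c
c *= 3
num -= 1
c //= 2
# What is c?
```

Trace:
`num = 19` → num = 19
`c = 5` → c = 5
`num += c` → num = 24
`c *= 3` → c = 15
`num -= 1` → num = 23
`c //= 2` → c = 7
So c = 7

Answer: 7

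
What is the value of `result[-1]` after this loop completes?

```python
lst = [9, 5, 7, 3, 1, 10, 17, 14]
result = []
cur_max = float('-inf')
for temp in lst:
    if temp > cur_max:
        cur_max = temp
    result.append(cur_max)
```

Running max ends at 17
`result` takes the values: [] → [9] → [9, 9] → [9, 9, 9] → [9, 9, 9, 9] → [9, 9, 9, 9, 9] → [9, 9, 9, 9, 9, 10] → [9, 9, 9, 9, 9, 10, 17] → [9, 9, 9, 9, 9, 10, 17, 17]
So `result[-1]` = 17

Answer: 17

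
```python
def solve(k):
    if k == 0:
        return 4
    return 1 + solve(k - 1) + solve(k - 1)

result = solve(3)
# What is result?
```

solve(k) = 1 + 2·solve(k-1), solve(0)=4. Closed form: (4+1)·2^3 - 1 = 39.

Answer: 39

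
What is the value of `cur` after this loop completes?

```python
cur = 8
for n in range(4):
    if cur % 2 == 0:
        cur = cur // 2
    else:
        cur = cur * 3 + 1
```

Collatz-style transformation from 8
`cur` takes the values: 8 → 4 → 2 → 1 → 4

Answer: 4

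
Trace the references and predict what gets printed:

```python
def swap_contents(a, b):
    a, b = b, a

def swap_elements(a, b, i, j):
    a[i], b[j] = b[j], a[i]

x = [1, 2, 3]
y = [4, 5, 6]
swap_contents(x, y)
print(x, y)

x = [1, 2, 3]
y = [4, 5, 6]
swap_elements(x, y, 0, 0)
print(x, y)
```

Key concept: parameter rebinding vs mutation.
Step by step:
`x = [1, 2, 3]` → x = [1, 2, 3]
`y = [4, 5, 6]` → y = [4, 5, 6]
`swap_contents(x, y)` → no visible change to tracked variables
`print(x, y)` → prints [1, 2, 3] [4, 5, 6]
`x = [1, 2, 3]` → x = [1, 2, 3]
`y = [4, 5, 6]` → y = [4, 5, 6]
`swap_elements(x, y, 0, 0)` → x = [4, 2, 3]; y = [1, 5, 6]
`print(x, y)` → prints [4, 2, 3] [1, 5, 6]

Answer:
[1, 2, 3] [4, 5, 6]
[4, 2, 3] [1, 5, 6]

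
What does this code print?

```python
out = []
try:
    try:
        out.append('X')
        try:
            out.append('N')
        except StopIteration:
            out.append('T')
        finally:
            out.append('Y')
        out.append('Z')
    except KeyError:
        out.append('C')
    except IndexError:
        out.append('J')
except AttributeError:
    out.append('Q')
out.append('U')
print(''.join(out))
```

Execution trace: 'X' (try body) → 'N' (inner try body, no exception) → 'Y' (inner finally) → 'Z' (try body, no exception) → 'U' (after the try/except). Output: XNYZU

Answer: XNYZU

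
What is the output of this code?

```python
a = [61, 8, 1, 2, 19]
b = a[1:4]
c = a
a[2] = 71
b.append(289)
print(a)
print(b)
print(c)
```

Key concept: slice vs alias.
Step by step:
`a = [61, 8, 1, 2, 19]` → a = [61, 8, 1, 2, 19]
`b = a[1:4]` → b = [8, 1, 2]
`c = a` → c = [61, 8, 1, 2, 19] (same object as a)
`a[2] = 71` → a = [61, 8, 71, 2, 19] (same object as c); c = [61, 8, 71, 2, 19] (same object as a)
`b.append(289)` → b = [8, 1, 2, 289]
`print(a)` → prints [61, 8, 71, 2, 19]
`print(b)` → prints [8, 1, 2, 289]
`print(c)` → prints [61, 8, 71, 2, 19]

Answer:
[61, 8, 71, 2, 19]
[8, 1, 2, 289]
[61, 8, 71, 2, 19]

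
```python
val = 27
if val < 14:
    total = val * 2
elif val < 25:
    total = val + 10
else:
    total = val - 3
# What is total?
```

Trace:
`val = 27` → val = 27
`if val < 14: ...` → val < 14 is False, val < 25 is False, take else branch → total = 24
So total = 24

Answer: 24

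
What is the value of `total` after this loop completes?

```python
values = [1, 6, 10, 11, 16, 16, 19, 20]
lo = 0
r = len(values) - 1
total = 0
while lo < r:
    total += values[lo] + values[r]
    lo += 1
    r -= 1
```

Sum of pairs from ends
`total` takes the values: 0 → 21 → 46 → 72 → 99

Answer: 99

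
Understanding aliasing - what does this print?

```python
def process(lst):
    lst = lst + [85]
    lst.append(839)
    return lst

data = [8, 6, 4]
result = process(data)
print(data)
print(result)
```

Key concept: rebinding parameter vs mutation.
Step by step:
`data = [8, 6, 4]` → data = [8, 6, 4]
`result = process(data)` → result = [8, 6, 4, 85, 839]
`print(data)` → prints [8, 6, 4]
`print(result)` → prints [8, 6, 4, 85, 839]

Answer:
[8, 6, 4]
[8, 6, 4, 85, 839]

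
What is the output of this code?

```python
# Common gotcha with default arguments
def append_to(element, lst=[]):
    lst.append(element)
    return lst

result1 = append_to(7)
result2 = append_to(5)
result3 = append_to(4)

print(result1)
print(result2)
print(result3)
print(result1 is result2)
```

Key concept: mutable default argument gotcha.
Step by step:
`result1 = append_to(7)` → result1 = [7]
`result2 = append_to(5)` → result1 = [7, 5] (same object as result2); result2 = [7, 5] (same object as result1)
`result3 = append_to(4)` → result1 = [7, 5, 4] (same object as result2, result3); result2 = [7, 5, 4] (same object as result1, result3); result3 = [7, 5, 4] (same object as result1, result2)
`print(result1)` → prints [7, 5, 4]
`print(result2)` → prints [7, 5, 4]
`print(result3)` → prints [7, 5, 4]
`print(result1 is result2)` → prints True

Answer:
[7, 5, 4]
[7, 5, 4]
[7, 5, 4]
True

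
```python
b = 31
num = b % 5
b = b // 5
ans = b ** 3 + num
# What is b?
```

Trace:
`b = 31` → b = 31
`num = b % 5` → num = 1
`b = b // 5` → b = 6
`ans = b ** 3 + num` → ans = 217
So b = 6

Answer: 6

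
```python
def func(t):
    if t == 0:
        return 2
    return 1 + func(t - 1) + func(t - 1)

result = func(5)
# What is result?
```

func(t) = 1 + 2·func(t-1), func(0)=2. Closed form: (2+1)·2^5 - 1 = 95.

Answer: 95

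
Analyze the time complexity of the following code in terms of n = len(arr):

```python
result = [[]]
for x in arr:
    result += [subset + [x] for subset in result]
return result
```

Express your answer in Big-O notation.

This is subset (power-set) generation — 2^n subsets, each materialised as a list of up to n elements. Time complexity: O(n · 2^n).

Answer: O(n · 2^n)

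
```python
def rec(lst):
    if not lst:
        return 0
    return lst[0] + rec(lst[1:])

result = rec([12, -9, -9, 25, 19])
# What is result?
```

12 + (-9) + (-9) + 25 + 19 + 0 = 38

Answer: 38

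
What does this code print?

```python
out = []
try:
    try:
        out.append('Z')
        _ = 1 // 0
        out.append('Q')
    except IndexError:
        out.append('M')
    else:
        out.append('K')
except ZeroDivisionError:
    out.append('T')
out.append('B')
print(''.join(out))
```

Execution trace: 'Z' (try body) → 'T' (outer except ZeroDivisionError) → 'B' (after the try/except). Output: ZTB

Answer: ZTB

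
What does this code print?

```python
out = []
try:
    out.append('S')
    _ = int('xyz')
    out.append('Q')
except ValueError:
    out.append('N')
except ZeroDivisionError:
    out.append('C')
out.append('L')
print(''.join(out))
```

Execution trace: 'S' (try body) → 'N' (except ValueError) → 'L' (after the try/except). Output: SNL

Answer: SNL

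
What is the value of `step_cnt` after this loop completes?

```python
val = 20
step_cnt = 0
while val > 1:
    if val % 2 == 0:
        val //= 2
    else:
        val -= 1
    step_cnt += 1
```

Steps to reduce 20 to 1
`step_cnt` takes the values: 0 → 1 → 2 → 3 → 4 → 5

Answer: 5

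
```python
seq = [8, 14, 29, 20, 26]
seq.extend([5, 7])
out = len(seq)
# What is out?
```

Trace:
`seq = [8, 14, 29, 20, 26]` → seq = [8, 14, 29, 20, 26]
`seq.extend([5, 7])` → seq = [8, 14, 29, 20, 26, 5, 7]
`out = len(seq)` → out = 7
So out = 7

Answer: 7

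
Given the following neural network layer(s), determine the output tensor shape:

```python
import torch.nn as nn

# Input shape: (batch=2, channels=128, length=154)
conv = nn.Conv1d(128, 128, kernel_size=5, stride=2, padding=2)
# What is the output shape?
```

Input: (2, 128, 154) -> Output: (2, 128, 77)

Answer: (2, 128, 77)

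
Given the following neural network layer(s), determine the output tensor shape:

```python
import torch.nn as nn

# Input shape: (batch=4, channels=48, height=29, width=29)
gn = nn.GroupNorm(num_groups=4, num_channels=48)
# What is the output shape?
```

Input: (4, 48, 29, 29) -> Output: (4, 48, 29, 29)

Answer: (4, 48, 29, 29)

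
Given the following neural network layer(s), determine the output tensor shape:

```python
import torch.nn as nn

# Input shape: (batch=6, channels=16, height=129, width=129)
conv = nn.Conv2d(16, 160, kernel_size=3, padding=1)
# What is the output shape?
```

Input: (6, 16, 129, 129) -> Output: (6, 160, 129, 129)

Answer: (6, 160, 129, 129)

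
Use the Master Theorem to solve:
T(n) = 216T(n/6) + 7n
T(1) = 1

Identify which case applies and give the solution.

a=216, b=6, f(n)=7n. log_6(216) = 3. Since c=1 < 3, Case 1 applies: T(n) = Θ(n^log_b(a)) = O(n^3).

Answer: O(n^3) - Case 1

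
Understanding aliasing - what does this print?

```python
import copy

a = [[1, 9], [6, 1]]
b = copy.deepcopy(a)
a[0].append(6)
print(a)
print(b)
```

Key concept: deep copy is fully independent.
Step by step:
`a = [[1, 9], [6, 1]]` → a = [[1, 9], [6, 1]]
`b = copy.deepcopy(a)` → b = [[1, 9], [6, 1]]
`a[0].append(6)` → a = [[1, 9, 6], [6, 1]]
`print(a)` → prints [[1, 9, 6], [6, 1]]
`print(b)` → prints [[1, 9], [6, 1]]

Answer:
[[1, 9, 6], [6, 1]]
[[1, 9], [6, 1]]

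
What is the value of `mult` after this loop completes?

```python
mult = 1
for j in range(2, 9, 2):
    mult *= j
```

Product of even numbers 2 to 8
`mult` takes the values: 1 → 2 → 8 → 48 → 384

Answer: 384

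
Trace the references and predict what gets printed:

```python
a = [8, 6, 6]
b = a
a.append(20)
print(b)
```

Key concept: basic list aliasing.
Step by step:
`a = [8, 6, 6]` → a = [8, 6, 6]
`b = a` → b = [8, 6, 6] (same object as a)
`a.append(20)` → a = [8, 6, 6, 20] (same object as b); b = [8, 6, 6, 20] (same object as a)
`print(b)` → prints [8, 6, 6, 20]

Answer: [8, 6, 6, 20]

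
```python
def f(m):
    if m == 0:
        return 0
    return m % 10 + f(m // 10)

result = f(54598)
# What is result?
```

Sum of digits of 54598: 8 + 9 + 5 + 4 + 5 = 31

Answer: 31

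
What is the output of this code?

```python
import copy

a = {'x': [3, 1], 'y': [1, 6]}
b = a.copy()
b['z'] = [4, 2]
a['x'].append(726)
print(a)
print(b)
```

Key concept: shallow copy of dict with mutable values.
Step by step:
`a = {'x': [3, 1], 'y': [1, 6]}` → a = {'x': [3, 1], 'y': [1, 6]}
`b = a.copy()` → b = {'x': [3, 1], 'y': [1, 6]}
`b['z'] = [4, 2]` → b = {'x': [3, 1], 'y': [1, 6], 'z': [4, 2]}
`a['x'].append(726)` → a = {'x': [3, 1, 726], 'y': [1, 6]}; b = {'x': [3, 1, 726], 'y': [1, 6], 'z': [4, 2]}
`print(a)` → prints {'x': [3, 1, 726], 'y': [1, 6]}
`print(b)` → prints {'x': [3, 1, 726], 'y': [1, 6], 'z': [4, 2]}

Answer:
{'x': [3, 1, 726], 'y': [1, 6]}
{'x': [3, 1, 726], 'y': [1, 6], 'z': [4, 2]}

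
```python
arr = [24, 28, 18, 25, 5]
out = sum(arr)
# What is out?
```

Trace:
`arr = [24, 28, 18, 25, 5]` → arr = [24, 28, 18, 25, 5]
`out = sum(arr)` → out = 100
So out = 100

Answer: 100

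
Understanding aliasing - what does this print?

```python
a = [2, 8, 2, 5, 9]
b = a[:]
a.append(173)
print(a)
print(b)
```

Key concept: slice [:] creates copy.
Step by step:
`a = [2, 8, 2, 5, 9]` → a = [2, 8, 2, 5, 9]
`b = a[:]` → b = [2, 8, 2, 5, 9]
`a.append(173)` → a = [2, 8, 2, 5, 9, 173]
`print(a)` → prints [2, 8, 2, 5, 9, 173]
`print(b)` → prints [2, 8, 2, 5, 9]

Answer:
[2, 8, 2, 5, 9, 173]
[2, 8, 2, 5, 9]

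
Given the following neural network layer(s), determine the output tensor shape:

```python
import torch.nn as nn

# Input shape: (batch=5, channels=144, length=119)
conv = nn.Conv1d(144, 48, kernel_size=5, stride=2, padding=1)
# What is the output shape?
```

Input: (5, 144, 119) -> Output: (5, 48, 59)

Answer: (5, 48, 59)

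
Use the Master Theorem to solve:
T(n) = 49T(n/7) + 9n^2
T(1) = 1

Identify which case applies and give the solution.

a=49, b=7, f(n)=9n^2. log_7(49) = 2. Since c=2 = 2, Case 2 applies: T(n) = Θ(n^log_b(a) · log n) = O(n^2 log n).

Answer: O(n^2 log n) - Case 2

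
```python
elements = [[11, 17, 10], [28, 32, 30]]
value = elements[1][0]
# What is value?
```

Trace:
`elements = [[11, 17, 10], [28, 32, 30]]` → elements = [[11, 17, 10], [28, 32, 30]]
`value = elements[1][0]` → value = 28
So value = 28

Answer: 28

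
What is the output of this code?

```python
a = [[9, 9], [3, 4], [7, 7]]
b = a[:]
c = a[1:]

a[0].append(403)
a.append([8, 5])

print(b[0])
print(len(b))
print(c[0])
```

Key concept: slice with nested mutation.
Step by step:
`a = [[9, 9], [3, 4], [7, 7]]` → a = [[9, 9], [3, 4], [7, 7]]
`b = a[:]` → b = [[9, 9], [3, 4], [7, 7]]
`c = a[1:]` → c = [[3, 4], [7, 7]]
`a[0].append(403)` → a = [[9, 9, 403], [3, 4], [7, 7]]; b = [[9, 9, 403], [3, 4], [7, 7]]
`a.append([8, 5])` → a = [[9, 9, 403], [3, 4], [7, 7], [8, 5]]
`print(b[0])` → prints [9, 9, 403]
`print(len(b))` → prints 3
`print(c[0])` → prints [3, 4]

Answer:
[9, 9, 403]
3
[3, 4]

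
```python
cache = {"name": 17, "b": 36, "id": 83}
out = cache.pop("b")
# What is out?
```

Trace:
`cache = {"name": 17, "b": 36, "id": 83}` → cache = {'name': 17, 'b': 36, 'id': 83}
`out = cache.pop("b")` → cache = {'name': 17, 'id': 83}; out = 36
So out = 36

Answer: 36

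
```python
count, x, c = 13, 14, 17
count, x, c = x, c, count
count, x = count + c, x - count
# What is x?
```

Trace:
`count, x, c = 13, 14, 17` → count = 13; x = 14; c = 17
`count, x, c = x, c, count` → count = 14; x = 17; c = 13
`count, x = count + c, x - count` → count = 27; x = 3
So x = 3

Answer: 3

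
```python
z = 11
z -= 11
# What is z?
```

Trace:
`z = 11` → z = 11
`z -= 11` → z = 0
So z = 0

Answer: 0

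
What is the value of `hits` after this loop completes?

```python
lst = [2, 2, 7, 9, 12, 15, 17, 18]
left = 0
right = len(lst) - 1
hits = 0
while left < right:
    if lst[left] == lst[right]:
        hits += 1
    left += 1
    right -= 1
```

Count matching pairs from ends
`hits` takes the values: 0

Answer: 0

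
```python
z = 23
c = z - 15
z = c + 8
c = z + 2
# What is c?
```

Trace:
`z = 23` → z = 23
`c = z - 15` → c = 8
`z = c + 8` → z = 16
`c = z + 2` → c = 18
So c = 18

Answer: 18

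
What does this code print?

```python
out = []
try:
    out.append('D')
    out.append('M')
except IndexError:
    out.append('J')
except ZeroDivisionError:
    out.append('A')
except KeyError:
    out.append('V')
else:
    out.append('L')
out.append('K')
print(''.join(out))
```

Execution trace: 'D' (try body) → 'M' (try body, no exception) → 'L' (else) → 'K' (after the try/except). Output: DMLK

Answer: DMLK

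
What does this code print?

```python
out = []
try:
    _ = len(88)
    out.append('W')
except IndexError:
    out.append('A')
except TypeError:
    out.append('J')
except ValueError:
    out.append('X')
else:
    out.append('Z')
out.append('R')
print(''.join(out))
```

Execution trace: 'J' (except TypeError) → 'R' (after the try/except). Output: JR

Answer: JR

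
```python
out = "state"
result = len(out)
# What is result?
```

Trace:
`out = "state"` → out = 'state'
`result = len(out)` → result = 5
So result = 5

Answer: 5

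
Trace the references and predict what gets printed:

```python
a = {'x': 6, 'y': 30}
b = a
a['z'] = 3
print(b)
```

Key concept: dict aliasing.
Step by step:
`a = {'x': 6, 'y': 30}` → a = {'x': 6, 'y': 30}
`b = a` → b = {'x': 6, 'y': 30} (same object as a)
`a['z'] = 3` → a = {'x': 6, 'y': 30, 'z': 3} (same object as b); b = {'x': 6, 'y': 30, 'z': 3} (same object as a)
`print(b)` → prints {'x': 6, 'y': 30, 'z': 3}

Answer: {'x': 6, 'y': 30, 'z': 3}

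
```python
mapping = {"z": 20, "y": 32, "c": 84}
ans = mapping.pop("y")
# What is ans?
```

Trace:
`mapping = {"z": 20, "y": 32, "c": 84}` → mapping = {'z': 20, 'y': 32, 'c': 84}
`ans = mapping.pop("y")` → mapping = {'z': 20, 'c': 84}; ans = 32
So ans = 32

Answer: 32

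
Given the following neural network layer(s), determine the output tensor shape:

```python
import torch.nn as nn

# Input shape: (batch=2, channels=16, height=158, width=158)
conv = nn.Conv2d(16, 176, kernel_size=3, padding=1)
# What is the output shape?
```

Input: (2, 16, 158, 158) -> Output: (2, 176, 158, 158)

Answer: (2, 176, 158, 158)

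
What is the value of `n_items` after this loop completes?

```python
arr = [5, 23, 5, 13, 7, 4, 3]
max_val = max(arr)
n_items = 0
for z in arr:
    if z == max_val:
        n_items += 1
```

Count of max value 23 in [5, 23, 5, 13, 7, 4, 3]
`n_items` takes the values: 0 → 1

Answer: 1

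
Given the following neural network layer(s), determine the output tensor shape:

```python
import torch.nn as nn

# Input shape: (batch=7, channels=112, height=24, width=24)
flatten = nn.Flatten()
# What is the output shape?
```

Input: (7, 112, 24, 24) -> Output: (7, 64512)

Answer: (7, 64512)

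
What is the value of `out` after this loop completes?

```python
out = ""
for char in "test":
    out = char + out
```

Reverse 'test'
`out` takes the values: "" → "t" → "et" → "set" → "tset"

Answer: "tset"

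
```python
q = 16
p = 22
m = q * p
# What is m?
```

Trace:
`q = 16` → q = 16
`p = 22` → p = 22
`m = q * p` → m = 352
So m = 352

Answer: 352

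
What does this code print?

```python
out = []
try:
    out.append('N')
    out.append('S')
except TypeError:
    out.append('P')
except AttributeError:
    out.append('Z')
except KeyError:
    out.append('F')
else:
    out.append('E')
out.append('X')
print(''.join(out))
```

Execution trace: 'N' (try body) → 'S' (try body, no exception) → 'E' (else) → 'X' (after the try/except). Output: NSEX

Answer: NSEX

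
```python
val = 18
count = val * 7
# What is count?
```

Trace:
`val = 18` → val = 18
`count = val * 7` → count = 126
So count = 126

Answer: 126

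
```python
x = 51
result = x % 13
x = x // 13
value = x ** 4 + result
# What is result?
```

Trace:
`x = 51` → x = 51
`result = x % 13` → result = 12
`x = x // 13` → x = 3
`value = x ** 4 + result` → value = 93
So result = 12

Answer: 12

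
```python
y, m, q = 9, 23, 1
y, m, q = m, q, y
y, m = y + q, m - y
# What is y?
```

Trace:
`y, m, q = 9, 23, 1` → y = 9; m = 23; q = 1
`y, m, q = m, q, y` → y = 23; m = 1; q = 9
`y, m = y + q, m - y` → y = 32; m = -22
So y = 32

Answer: 32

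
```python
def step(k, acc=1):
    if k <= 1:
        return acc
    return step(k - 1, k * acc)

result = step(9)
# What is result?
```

Accumulator trace (n, acc): (9, 1) -> (8, 9) -> (7, 72) -> (6, 504) -> (5, 3024) -> (4, 15120) -> (3, 60480) -> (2, 181440) -> (1, 362880) -> return 362880

Answer: 362880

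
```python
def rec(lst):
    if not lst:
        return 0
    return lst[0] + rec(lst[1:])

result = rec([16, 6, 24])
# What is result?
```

16 + 6 + 24 + 0 = 46

Answer: 46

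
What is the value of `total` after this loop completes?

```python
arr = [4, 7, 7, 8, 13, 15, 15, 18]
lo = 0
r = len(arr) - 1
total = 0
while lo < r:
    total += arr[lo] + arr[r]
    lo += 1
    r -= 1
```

Sum of pairs from ends
`total` takes the values: 0 → 22 → 44 → 66 → 87

Answer: 87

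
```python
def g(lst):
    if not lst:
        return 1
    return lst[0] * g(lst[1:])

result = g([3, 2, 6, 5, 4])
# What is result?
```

Product over [3, 2, 6, 5, 4] = 3 * 2 * 6 * 5 * 4 = 720

Answer: 720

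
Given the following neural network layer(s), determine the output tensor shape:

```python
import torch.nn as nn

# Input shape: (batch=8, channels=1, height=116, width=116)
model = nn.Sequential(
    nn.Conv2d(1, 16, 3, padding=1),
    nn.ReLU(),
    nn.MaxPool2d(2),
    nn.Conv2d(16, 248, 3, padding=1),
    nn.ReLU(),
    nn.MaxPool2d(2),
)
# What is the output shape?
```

Input: (8, 1, 116, 116) -> after first Conv2d: (8, 16, 116, 116) -> after first MaxPool2d: (8, 16, 58, 58) -> after second Conv2d: (8, 248, 58, 58) -> Output: (8, 248, 29, 29)

Answer: (8, 248, 29, 29)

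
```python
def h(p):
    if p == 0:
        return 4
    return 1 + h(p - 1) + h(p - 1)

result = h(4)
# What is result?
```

h(p) = 1 + 2·h(p-1), h(0)=4. Closed form: (4+1)·2^4 - 1 = 79.

Answer: 79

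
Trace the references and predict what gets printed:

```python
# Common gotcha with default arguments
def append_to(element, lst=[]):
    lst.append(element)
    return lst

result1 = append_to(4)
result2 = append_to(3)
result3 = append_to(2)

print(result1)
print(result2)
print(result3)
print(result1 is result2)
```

Key concept: mutable default argument gotcha.
Step by step:
`result1 = append_to(4)` → result1 = [4]
`result2 = append_to(3)` → result1 = [4, 3] (same object as result2); result2 = [4, 3] (same object as result1)
`result3 = append_to(2)` → result1 = [4, 3, 2] (same object as result2, result3); result2 = [4, 3, 2] (same object as result1, result3); result3 = [4, 3, 2] (same object as result1, result2)
`print(result1)` → prints [4, 3, 2]
`print(result2)` → prints [4, 3, 2]
`print(result3)` → prints [4, 3, 2]
`print(result1 is result2)` → prints True

Answer:
[4, 3, 2]
[4, 3, 2]
[4, 3, 2]
True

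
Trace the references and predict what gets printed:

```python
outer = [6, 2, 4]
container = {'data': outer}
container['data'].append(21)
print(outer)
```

Key concept: dict holds reference to list.
Step by step:
`outer = [6, 2, 4]` → outer = [6, 2, 4]
`container = {'data': outer}` → container = {'data': [6, 2, 4]}
`container['data'].append(21)` → outer = [6, 2, 4, 21]; container = {'data': [6, 2, 4, 21]}
`print(outer)` → prints [6, 2, 4, 21]

Answer: [6, 2, 4, 21]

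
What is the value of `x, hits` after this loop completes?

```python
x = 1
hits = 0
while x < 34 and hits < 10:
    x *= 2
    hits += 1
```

Double until >= 34 or 10 iterations
`x, hits` takes the values: (1, 0) → (2, 0) → (2, 1) → (4, 1) → (4, 2) → (8, 2) → (8, 3) → (16, 3) → (16, 4) → (32, 4) → (32, 5) → (64, 5) → (64, 6)

Answer: 64, 6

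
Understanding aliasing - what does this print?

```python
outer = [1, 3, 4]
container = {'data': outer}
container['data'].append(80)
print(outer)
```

Key concept: dict holds reference to list.
Step by step:
`outer = [1, 3, 4]` → outer = [1, 3, 4]
`container = {'data': outer}` → container = {'data': [1, 3, 4]}
`container['data'].append(80)` → outer = [1, 3, 4, 80]; container = {'data': [1, 3, 4, 80]}
`print(outer)` → prints [1, 3, 4, 80]

Answer: [1, 3, 4, 80]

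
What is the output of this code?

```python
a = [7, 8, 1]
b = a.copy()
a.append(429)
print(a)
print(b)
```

Key concept: list.copy() creates independent copy.
Step by step:
`a = [7, 8, 1]` → a = [7, 8, 1]
`b = a.copy()` → b = [7, 8, 1]
`a.append(429)` → a = [7, 8, 1, 429]
`print(a)` → prints [7, 8, 1, 429]
`print(b)` → prints [7, 8, 1]

Answer:
[7, 8, 1, 429]
[7, 8, 1]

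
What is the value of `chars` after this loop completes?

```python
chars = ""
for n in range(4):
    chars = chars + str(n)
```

Concatenate digits 0 to 3
`chars` takes the values: "" → "0" → "01" → "012" → "0123"

Answer: "0123"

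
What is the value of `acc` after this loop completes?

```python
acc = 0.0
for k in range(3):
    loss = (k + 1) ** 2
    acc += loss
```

Sum of squared losses 1² + 2² + ... + 3²
`acc` takes the values: 0.0 → 1.0 → 5.0 → 14.0

Answer: 14.0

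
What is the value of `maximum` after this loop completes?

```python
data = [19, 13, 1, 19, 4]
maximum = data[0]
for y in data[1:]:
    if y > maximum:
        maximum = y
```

Maximum of [19, 13, 1, 19, 4]
`maximum` takes the values: 19

Answer: 19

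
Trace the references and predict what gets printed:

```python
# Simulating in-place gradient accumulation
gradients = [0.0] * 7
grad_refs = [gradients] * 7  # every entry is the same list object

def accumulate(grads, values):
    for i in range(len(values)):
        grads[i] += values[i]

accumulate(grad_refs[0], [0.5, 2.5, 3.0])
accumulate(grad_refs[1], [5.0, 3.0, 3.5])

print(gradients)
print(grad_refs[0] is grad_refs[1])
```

Key concept: gradient accumulation aliasing.
Step by step:
`gradients = [0.0] * 7` → gradients = [0.0, 0.0, 0.0, 0.0, 0.0, 0.0, 0.0]
`grad_refs = [gradients] * 7` → grad_refs = [[0.0, 0.0, 0.0, 0.0, 0.0, 0.0, 0.0], [0.0, 0.0, 0.0, 0.0, 0.0, 0.0, 0.0], [0.0, 0.0, 0.0, 0.0, 0.0, 0.0, 0.0], [0.0, 0.0, 0.0, 0.0, 0.0, 0.0, 0.0], [0.0, 0.0, 0.0, 0.0, 0.0, 0.0, 0.0], [0.0, 0.0, 0.0, 0.0, 0.0, 0.0, 0.0], [0.0, 0.0, 0.0, 0.0, 0.0, 0.0, 0.0]]
`accumulate(grad_refs[0], [0.5, 2.5, 3.0])` → gradients = [0.5, 2.5, 3.0, 0.0, 0.0, 0.0, 0.0]; grad_refs = [[0.5, 2.5, 3.0, 0.0, 0.0, 0.0, 0.0], [0.5, 2.5, 3.0, 0.0, 0.0, 0.0, 0.0], [0.5, 2.5, 3.0, 0.0, 0.0, 0.0, 0.0], [0.5, 2.5, 3.0, 0.0, 0.0, 0.0, 0.0], [0.5, 2.5, 3.0, 0.0, 0.0, 0.0, 0.0], [0.5, 2.5, 3.0, 0.0, 0.0, 0.0, 0.0], [0.5, 2.5, 3.0, 0.0, 0.0, 0.0, 0.0]]
`accumulate(grad_refs[1], [5.0, 3.0, 3.5])` → gradients = [5.5, 5.5, 6.5, 0.0, 0.0, 0.0, 0.0]; grad_refs = [[5.5, 5.5, 6.5, 0.0, 0.0, 0.0, 0.0], [5.5, 5.5, 6.5, 0.0, 0.0, 0.0, 0.0], [5.5, 5.5, 6.5, 0.0, 0.0, 0.0, 0.0], [5.5, 5.5, 6.5, 0.0, 0.0, 0.0, 0.0], [5.5, 5.5, 6.5, 0.0, 0.0, 0.0, 0.0], [5.5, 5.5, 6.5, 0.0, 0.0, 0.0, 0.0], [5.5, 5.5, 6.5, 0.0, 0.0, 0.0, 0.0]]
`print(gradients)` → prints [5.5, 5.5, 6.5, 0.0, 0.0, 0.0, 0.0]
`print(grad_refs[0] is grad_refs[1])` → prints True

Answer:
[5.5, 5.5, 6.5, 0.0, 0.0, 0.0, 0.0]
True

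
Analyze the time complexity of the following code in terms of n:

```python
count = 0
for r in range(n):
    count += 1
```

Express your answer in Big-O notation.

Each loop level contributes: n. Multiplying the contributions gives O(n).

Answer: O(n)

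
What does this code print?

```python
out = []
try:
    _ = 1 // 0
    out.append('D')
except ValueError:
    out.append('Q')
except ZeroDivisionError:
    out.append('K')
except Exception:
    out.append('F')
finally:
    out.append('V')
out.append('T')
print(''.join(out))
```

Execution trace: 'K' (except ZeroDivisionError) → 'V' (finally) → 'T' (after the try/except). Output: KVT

Answer: KVT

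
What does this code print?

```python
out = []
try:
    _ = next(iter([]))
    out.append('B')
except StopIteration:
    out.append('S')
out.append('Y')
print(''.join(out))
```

Execution trace: 'S' (except StopIteration) → 'Y' (after the try/except). Output: SY

Answer: SY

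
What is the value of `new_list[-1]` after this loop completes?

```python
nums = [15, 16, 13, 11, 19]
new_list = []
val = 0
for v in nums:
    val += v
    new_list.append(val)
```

Cumulative sum ends at 74
`new_list` takes the values: [] → [15] → [15, 31] → [15, 31, 44] → [15, 31, 44, 55] → [15, 31, 44, 55, 74]
So `new_list[-1]` = 74

Answer: 74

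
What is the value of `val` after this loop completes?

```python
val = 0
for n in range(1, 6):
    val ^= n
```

XOR of 1 to 5
`val` takes the values: 0 → 1 → 3 → 0 → 4 → 1

Answer: 1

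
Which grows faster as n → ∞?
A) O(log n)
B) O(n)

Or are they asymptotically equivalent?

O(log n) vs O(n): Higher order terms dominate.

Answer: B) O(n) grows faster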